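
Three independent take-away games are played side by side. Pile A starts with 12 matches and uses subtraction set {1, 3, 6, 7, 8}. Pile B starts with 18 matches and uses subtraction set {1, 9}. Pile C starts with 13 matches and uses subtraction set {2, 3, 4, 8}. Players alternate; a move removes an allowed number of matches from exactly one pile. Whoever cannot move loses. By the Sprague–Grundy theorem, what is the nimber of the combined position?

Pile A, S = {1, 3, 6, 7, 8}:
n :  0  1  2  3  4  5  6  7  8  9 10 11 12
G :  0  1  0  1  0  1  2  3  2  3  2  3  4
G_A(12) = 4.
Pile B, S = {1, 9}:
G(0) = 0
G(1) = mex{0} = 1
G(2) = mex{1} = 0
G(3) = mex{0} = 1
G(4) = mex{1} = 0
G(5) = mex{0} = 1
G(6) = mex{1} = 0
G(7) = mex{0} = 1
G(8) = mex{1} = 0
G(9) = mex{0,0} = 1
G(10) = mex{1,1} = 0
G(11) = mex{0,0} = 1
G(12) = mex{1,1} = 0
G(13) = mex{0,0} = 1
G(14) = mex{1,1} = 0
G(15) = mex{0,0} = 1
G(16) = mex{1,1} = 0
G(17) = mex{0,0} = 1
G(18) = mex{1,1} = 0
G_B(18) = 0.
Pile C, S = {2, 3, 4, 8}:
G(0) = 0
G(1) = mex{} = 0
G(2) = mex{0} = 1
G(3) = mex{0,0} = 1
G(4) = mex{1,0,0} = 2
G(5) = mex{1,1,0} = 2
G(6) = mex{2,1,1} = 0
G(7) = mex{2,2,1} = 0
G(8) = mex{0,2,2,0} = 1
G(9) = mex{0,0,2,0} = 1
G(10) = mex{1,0,0,1} = 2
G(11) = mex{1,1,0,1} = 2
G(12) = mex{2,1,1,2} = 0
G(13) = mex{2,2,1,2} = 0
G_C(13) = 0.
Combined Grundy value = 4 ⊕ 0 ⊕ 0 = 4.

4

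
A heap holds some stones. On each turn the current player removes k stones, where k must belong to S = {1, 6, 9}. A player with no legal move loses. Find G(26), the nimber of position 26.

n :  0  1  2  3  4  5  6  7  8  9 10 11 12 13 14 15 16 17 18 19 20 21 22 23 24 25 26
G :  0  1  0  1  0  1  2  0  1  2  3  2  0  1  0  1  2  0  1  0  1  2  0  1  0  1  2

2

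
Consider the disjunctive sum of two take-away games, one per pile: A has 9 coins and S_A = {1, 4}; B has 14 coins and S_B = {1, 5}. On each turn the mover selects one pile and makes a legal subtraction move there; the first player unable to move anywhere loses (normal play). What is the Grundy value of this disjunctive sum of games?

2

Pile A, S = {1, 4}:
n : 0 1 2 3 4 5 6 7 8 9
G : 0 1 0 1 2 0 1 0 1 2
G_A(9) = 2.
Pile B, S = {1, 5}:
n :  0  1  2  3  4  5  6  7  8  9 10 11 12 13 14
G :  0  1  0  1  0  1  0  1  0  1  0  1  0  1  0
G_B(14) = 0.
Combined Grundy value = 2 ⊕ 0 = 2.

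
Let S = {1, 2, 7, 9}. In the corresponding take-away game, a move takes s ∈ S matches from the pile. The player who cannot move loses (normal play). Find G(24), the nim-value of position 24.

G(0) = 0
G(1) = mex{0} = 1
G(2) = mex{1,0} = 2
G(3) = mex{2,1} = 0
G(4) = mex{0,2} = 1
G(5) = mex{1,0} = 2
G(6) = mex{2,1} = 0
G(7) = mex{0,2,0} = 1
G(8) = mex{1,0,1} = 2
G(9) = mex{2,1,2,0} = 3
G(10) = mex{3,2,0,1} = 4
G(11) = mex{4,3,1,2} = 0
G(12) = mex{0,4,2,0} = 1
G(13) = mex{1,0,0,1} = 2
G(14) = mex{2,1,1,2} = 0
G(15) = mex{0,2,2,0} = 1
G(16) = mex{1,0,3,1} = 2
G(17) = mex{2,1,4,2} = 0
G(18) = mex{0,2,0,3} = 1
G(19) = mex{1,0,1,4} = 2
G(20) = mex{2,1,2,0} = 3
G(21) = mex{3,2,0,1} = 4
G(22) = mex{4,3,1,2} = 0
G(23) = mex{0,4,2,0} = 1
G(24) = mex{1,0,0,1} = 2

2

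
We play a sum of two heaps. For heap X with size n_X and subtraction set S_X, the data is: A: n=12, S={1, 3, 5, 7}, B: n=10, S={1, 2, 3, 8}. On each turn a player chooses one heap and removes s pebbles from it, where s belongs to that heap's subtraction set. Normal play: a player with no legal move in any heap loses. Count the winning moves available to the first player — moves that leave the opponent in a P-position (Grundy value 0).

Heap A, S = {1, 3, 5, 7}:
G(0) = 0
G(1) = mex{0} = 1
G(2) = mex{1} = 0
G(3) = mex{0,0} = 1
G(4) = mex{1,1} = 0
G(5) = mex{0,0,0} = 1
G(6) = mex{1,1,1} = 0
G(7) = mex{0,0,0,0} = 1
G(8) = mex{1,1,1,1} = 0
G(9) = mex{0,0,0,0} = 1
G(10) = mex{1,1,1,1} = 0
G(11) = mex{0,0,0,0} = 1
G(12) = mex{1,1,1,1} = 0
G_A(12) = 0.
Heap B, S = {1, 2, 3, 8}:
n :  0  1  2  3  4  5  6  7  8  9 10
G :  0  1  2  3  0  1  2  3  4  0  1
G_B(10) = 1.
Combined Grundy value = 0 ⊕ 1 = 1.
A winning move leaves total XOR = 0, i.e. changes one component's Grundy value g to g ⊕ X where X is the current total.
Heap A: need g' = 0⊕1 = 1. Options: 12−1→G=1, 12−3→G=1, 12−5→G=1, 12−7→G=1. Hits: 4.
Heap B: need g' = 1⊕1 = 0. Options: 10−1→G=0, 10−2→G=4, 10−3→G=3, 10−8→G=2. Hits: 1.

5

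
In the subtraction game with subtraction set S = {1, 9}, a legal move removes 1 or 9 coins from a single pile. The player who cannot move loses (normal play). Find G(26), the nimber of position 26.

n :  0  1  2  3  4  5  6  7  8  9 10 11 12 13 14 15 16 17 18 19 20 21 22 23 24 25 26
G :  0  1  0  1  0  1  0  1  0  1  0  1  0  1  0  1  0  1  0  1  0  1  0  1  0  1  0

0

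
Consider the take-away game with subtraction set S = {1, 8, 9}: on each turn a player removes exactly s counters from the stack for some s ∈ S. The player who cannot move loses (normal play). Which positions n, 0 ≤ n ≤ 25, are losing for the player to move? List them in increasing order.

G(0) = 0
G(1) = mex{0} = 1
G(2) = mex{1} = 0
G(3) = mex{0} = 1
G(4) = mex{1} = 0
G(5) = mex{0} = 1
G(6) = mex{1} = 0
G(7) = mex{0} = 1
G(8) = mex{1,0} = 2
G(9) = mex{2,1,0} = 3
G(10) = mex{3,0,1} = 2
G(11) = mex{2,1,0} = 3
G(12) = mex{3,0,1} = 2
G(13) = mex{2,1,0} = 3
G(14) = mex{3,0,1} = 2
G(15) = mex{2,1,0} = 3
G(16) = mex{3,2,1} = 0
G(17) = mex{0,3,2} = 1
G(18) = mex{1,2,3} = 0
G(19) = mex{0,3,2} = 1
G(20) = mex{1,2,3} = 0
G(21) = mex{0,3,2} = 1
G(22) = mex{1,2,3} = 0
G(23) = mex{0,3,2} = 1
G(24) = mex{1,0,3} = 2
G(25) = mex{2,1,0} = 3
P-positions are exactly the n with G(n) = 0.

0, 2, 4, 6, 16, 18, 20, 22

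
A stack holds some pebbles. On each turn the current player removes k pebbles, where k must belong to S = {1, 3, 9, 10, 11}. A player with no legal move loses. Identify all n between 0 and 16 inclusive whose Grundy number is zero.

n :  0  1  2  3  4  5  6  7  8  9 10 11 12 13 14 15 16
G :  0  1  0  1  0  1  0  1  0  1  2  3  2  3  2  3  2
P-positions are exactly the n with G(n) = 0.

0, 2, 4, 6, 8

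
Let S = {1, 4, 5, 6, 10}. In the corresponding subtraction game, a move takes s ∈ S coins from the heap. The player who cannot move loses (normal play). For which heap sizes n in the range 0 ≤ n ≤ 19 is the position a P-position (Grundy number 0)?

0, 2, 9, 11, 18

n :  0  1  2  3  4  5  6  7  8  9 10 11 12 13 14 15 16 17 18 19
G :  0  1  0  1  2  3  2  3  4  0  1  0  1  2  3  2  3  4  0  1
P-positions are exactly the n with G(n) = 0.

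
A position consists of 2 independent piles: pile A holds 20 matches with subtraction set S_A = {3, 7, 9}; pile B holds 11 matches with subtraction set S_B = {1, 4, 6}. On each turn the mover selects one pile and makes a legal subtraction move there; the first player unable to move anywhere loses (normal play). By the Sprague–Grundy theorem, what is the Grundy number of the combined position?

Pile A, S = {3, 7, 9}:
n :  0  1  2  3  4  5  6  7  8  9 10 11 12 13 14 15 16 17 18 19 20
G :  0  0  0  1  1  1  0  2  2  1  3  3  0  2  0  1  0  1  0  1  0
G_A(20) = 0.
Pile B, S = {1, 4, 6}:
G(0) = 0
G(1) = mex{0} = 1
G(2) = mex{1} = 0
G(3) = mex{0} = 1
G(4) = mex{1,0} = 2
G(5) = mex{2,1} = 0
G(6) = mex{0,0,0} = 1
G(7) = mex{1,1,1} = 0
G(8) = mex{0,2,0} = 1
G(9) = mex{1,0,1} = 2
G(10) = mex{2,1,2} = 0
G(11) = mex{0,0,0} = 1
G_B(11) = 1.
Combined Grundy value = 0 ⊕ 1 = 1.

1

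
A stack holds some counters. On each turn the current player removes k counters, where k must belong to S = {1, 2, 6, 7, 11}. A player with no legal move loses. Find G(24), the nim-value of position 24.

n :  0  1  2  3  4  5  6  7  8  9 10 11 12 13 14 15 16 17 18 19 20 21 22 23 24
G :  0  1  2  0  1  2  3  4  0  1  2  3  0  1  2  3  0  1  2  3  0  1  2  3  0

0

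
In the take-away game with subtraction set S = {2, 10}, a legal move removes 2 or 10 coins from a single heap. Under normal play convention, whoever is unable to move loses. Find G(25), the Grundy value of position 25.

n :  0  1  2  3  4  5  6  7  8  9 10 11 12 13 14 15 16 17 18 19 20 21 22 23 24 25
G :  0  0  1  1  0  0  1  1  0  0  1  1  0  0  1  1  0  0  1  1  0  0  1  1  0  0

0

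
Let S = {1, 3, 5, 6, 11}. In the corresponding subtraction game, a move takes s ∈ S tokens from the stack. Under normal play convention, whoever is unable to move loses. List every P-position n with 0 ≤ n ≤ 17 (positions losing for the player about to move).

0, 2, 4, 12, 14, 16

G(0) = 0
G(1) = mex{0} = 1
G(2) = mex{1} = 0
G(3) = mex{0,0} = 1
G(4) = mex{1,1} = 0
G(5) = mex{0,0,0} = 1
G(6) = mex{1,1,1,0} = 2
G(7) = mex{2,0,0,1} = 3
G(8) = mex{3,1,1,0} = 2
G(9) = mex{2,2,0,1} = 3
G(10) = mex{3,3,1,0} = 2
G(11) = mex{2,2,2,1,0} = 3
G(12) = mex{3,3,3,2,1} = 0
G(13) = mex{0,2,2,3,0} = 1
G(14) = mex{1,3,3,2,1} = 0
G(15) = mex{0,0,2,3,0} = 1
G(16) = mex{1,1,3,2,1} = 0
G(17) = mex{0,0,0,3,2} = 1
P-positions are exactly the n with G(n) = 0.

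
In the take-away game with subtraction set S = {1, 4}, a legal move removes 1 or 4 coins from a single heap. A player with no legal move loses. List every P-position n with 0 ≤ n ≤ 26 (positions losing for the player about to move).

n :  0  1  2  3  4  5  6  7  8  9 10 11 12 13 14 15 16 17 18 19 20 21 22 23 24 25 26
G :  0  1  0  1  2  0  1  0  1  2  0  1  0  1  2  0  1  0  1  2  0  1  0  1  2  0  1
P-positions are exactly the n with G(n) = 0.

0, 2, 5, 7, 10, 12, 15, 17, 20, 22, 25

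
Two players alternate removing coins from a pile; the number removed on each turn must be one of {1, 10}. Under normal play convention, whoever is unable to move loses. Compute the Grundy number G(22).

0

G(0) = 0
G(1) = mex{0} = 1
G(2) = mex{1} = 0
G(3) = mex{0} = 1
G(4) = mex{1} = 0
G(5) = mex{0} = 1
G(6) = mex{1} = 0
G(7) = mex{0} = 1
G(8) = mex{1} = 0
G(9) = mex{0} = 1
G(10) = mex{1,0} = 2
G(11) = mex{2,1} = 0
G(12) = mex{0,0} = 1
G(13) = mex{1,1} = 0
G(14) = mex{0,0} = 1
G(15) = mex{1,1} = 0
G(16) = mex{0,0} = 1
G(17) = mex{1,1} = 0
G(18) = mex{0,0} = 1
G(19) = mex{1,1} = 0
G(20) = mex{0,2} = 1
G(21) = mex{1,0} = 2
G(22) = mex{2,1} = 0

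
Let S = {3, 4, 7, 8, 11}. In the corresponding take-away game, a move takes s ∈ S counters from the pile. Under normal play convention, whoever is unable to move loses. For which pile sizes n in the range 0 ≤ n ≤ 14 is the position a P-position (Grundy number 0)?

G(0) = 0
G(1) = mex{} = 0
G(2) = mex{} = 0
G(3) = mex{0} = 1
G(4) = mex{0,0} = 1
G(5) = mex{0,0} = 1
G(6) = mex{1,0} = 2
G(7) = mex{1,1,0} = 2
G(8) = mex{1,1,0,0} = 2
G(9) = mex{2,1,0,0} = 3
G(10) = mex{2,2,1,0} = 3
G(11) = mex{2,2,1,1,0} = 3
G(12) = mex{3,2,1,1,0} = 4
G(13) = mex{3,3,2,1,0} = 4
G(14) = mex{3,3,2,2,1} = 0
P-positions are exactly the n with G(n) = 0.

0, 1, 2, 14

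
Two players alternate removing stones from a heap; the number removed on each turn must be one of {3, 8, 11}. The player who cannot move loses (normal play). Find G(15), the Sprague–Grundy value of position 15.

3

n :  0  1  2  3  4  5  6  7  8  9 10 11 12 13 14 15
G :  0  0  0  1  1  1  0  0  2  1  1  3  2  2  2  3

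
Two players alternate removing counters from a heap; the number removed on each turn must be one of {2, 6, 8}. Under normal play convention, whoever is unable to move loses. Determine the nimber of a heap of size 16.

n :  0  1  2  3  4  5  6  7  8  9 10 11 12 13 14 15 16
G :  0  0  1  1  0  0  1  1  2  2  3  3  2  2  0  0  1

1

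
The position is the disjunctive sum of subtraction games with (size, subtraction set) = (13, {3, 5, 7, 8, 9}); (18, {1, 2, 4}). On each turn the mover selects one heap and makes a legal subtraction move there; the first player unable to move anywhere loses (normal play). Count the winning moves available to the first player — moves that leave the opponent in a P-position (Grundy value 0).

0

Heap A, S = {3, 5, 7, 8, 9}:
n :  0  1  2  3  4  5  6  7  8  9 10 11 12 13
G :  0  0  0  1  1  1  2  2  2  3  3  3  0  0
G_A(13) = 0.
Heap B, S = {1, 2, 4}:
n :  0  1  2  3  4  5  6  7  8  9 10 11 12 13 14 15 16 17 18
G :  0  1  2  0  1  2  0  1  2  0  1  2  0  1  2  0  1  2  0
G_B(18) = 0.
Combined Grundy value = 0 ⊕ 0 = 0.
A winning move leaves total XOR = 0, i.e. changes one component's Grundy value g to g ⊕ X where X is the current total.
Heap A: target g' = 0⊕0 = 0, but every legal move changes the Grundy value (mex property), so 0 moves.
Heap B: target g' = 0⊕0 = 0, but every legal move changes the Grundy value (mex property), so 0 moves.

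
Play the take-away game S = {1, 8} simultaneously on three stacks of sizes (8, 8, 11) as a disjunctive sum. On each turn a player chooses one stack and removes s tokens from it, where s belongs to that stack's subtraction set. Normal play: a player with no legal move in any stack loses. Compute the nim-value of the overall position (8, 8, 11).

All stacks use S = {1, 8}:
n :  0  1  2  3  4  5  6  7  8  9 10 11
G :  0  1  0  1  0  1  0  1  2  0  1  0
Stack A: G(8) = 2.
Stack B: G(8) = 2.
Stack C: G(11) = 0.
Combined Grundy value = 2 ⊕ 2 ⊕ 0 = 0.

0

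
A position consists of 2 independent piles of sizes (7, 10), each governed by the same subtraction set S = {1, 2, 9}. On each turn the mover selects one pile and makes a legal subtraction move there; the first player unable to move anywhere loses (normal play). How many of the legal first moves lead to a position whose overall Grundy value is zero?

2

All piles use S = {1, 2, 9}:
n :  0  1  2  3  4  5  6  7  8  9 10
G :  0  1  2  0  1  2  0  1  2  3  0
Pile A: G(7) = 1.
Pile B: G(10) = 0.
Combined Grundy value = 1 ⊕ 0 = 1.
A winning move leaves total XOR = 0, i.e. changes one component's Grundy value g to g ⊕ X where X is the current total.
Pile A: need g' = 1⊕1 = 0. Options: 7−1→G=0, 7−2→G=2. Hits: 1.
Pile B: need g' = 0⊕1 = 1. Options: 10−1→G=3, 10−2→G=2, 10−9→G=1. Hits: 1.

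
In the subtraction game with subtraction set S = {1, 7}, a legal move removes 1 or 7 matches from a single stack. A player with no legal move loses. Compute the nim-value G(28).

0

G(0) = 0
G(1) = mex{0} = 1
G(2) = mex{1} = 0
G(3) = mex{0} = 1
G(4) = mex{1} = 0
G(5) = mex{0} = 1
G(6) = mex{1} = 0
G(7) = mex{0,0} = 1
G(8) = mex{1,1} = 0
G(9) = mex{0,0} = 1
G(10) = mex{1,1} = 0
G(11) = mex{0,0} = 1
G(12) = mex{1,1} = 0
G(13) = mex{0,0} = 1
G(14) = mex{1,1} = 0
G(15) = mex{0,0} = 1
G(16) = mex{1,1} = 0
G(17) = mex{0,0} = 1
G(18) = mex{1,1} = 0
G(19) = mex{0,0} = 1
G(20) = mex{1,1} = 0
G(21) = mex{0,0} = 1
G(22) = mex{1,1} = 0
G(23) = mex{0,0} = 1
G(24) = mex{1,1} = 0
G(25) = mex{0,0} = 1
G(26) = mex{1,1} = 0
G(27) = mex{0,0} = 1
G(28) = mex{1,1} = 0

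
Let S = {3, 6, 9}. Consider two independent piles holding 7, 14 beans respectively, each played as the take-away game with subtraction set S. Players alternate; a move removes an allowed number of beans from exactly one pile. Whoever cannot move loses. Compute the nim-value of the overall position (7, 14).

2

All piles use S = {3, 6, 9}:
n :  0  1  2  3  4  5  6  7  8  9 10 11 12 13 14
G :  0  0  0  1  1  1  2  2  2  3  3  3  0  0  0
Pile A: G(7) = 2.
Pile B: G(14) = 0.
Combined Grundy value = 2 ⊕ 0 = 2.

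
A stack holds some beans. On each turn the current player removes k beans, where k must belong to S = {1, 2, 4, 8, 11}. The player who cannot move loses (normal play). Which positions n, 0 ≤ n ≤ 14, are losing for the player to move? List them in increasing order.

0, 3, 6, 9, 12

G(0) = 0
G(1) = mex{0} = 1
G(2) = mex{1,0} = 2
G(3) = mex{2,1} = 0
G(4) = mex{0,2,0} = 1
G(5) = mex{1,0,1} = 2
G(6) = mex{2,1,2} = 0
G(7) = mex{0,2,0} = 1
G(8) = mex{1,0,1,0} = 2
G(9) = mex{2,1,2,1} = 0
G(10) = mex{0,2,0,2} = 1
G(11) = mex{1,0,1,0,0} = 2
G(12) = mex{2,1,2,1,1} = 0
G(13) = mex{0,2,0,2,2} = 1
G(14) = mex{1,0,1,0,0} = 2
P-positions are exactly the n with G(n) = 0.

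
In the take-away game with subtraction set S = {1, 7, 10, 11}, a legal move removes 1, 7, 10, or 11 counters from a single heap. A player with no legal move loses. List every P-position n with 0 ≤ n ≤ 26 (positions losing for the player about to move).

G(0) = 0
G(1) = mex{0} = 1
G(2) = mex{1} = 0
G(3) = mex{0} = 1
G(4) = mex{1} = 0
G(5) = mex{0} = 1
G(6) = mex{1} = 0
G(7) = mex{0,0} = 1
G(8) = mex{1,1} = 0
G(9) = mex{0,0} = 1
G(10) = mex{1,1,0} = 2
G(11) = mex{2,0,1,0} = 3
G(12) = mex{3,1,0,1} = 2
G(13) = mex{2,0,1,0} = 3
G(14) = mex{3,1,0,1} = 2
G(15) = mex{2,0,1,0} = 3
G(16) = mex{3,1,0,1} = 2
G(17) = mex{2,2,1,0} = 3
G(18) = mex{3,3,0,1} = 2
G(19) = mex{2,2,1,0} = 3
G(20) = mex{3,3,2,1} = 0
G(21) = mex{0,2,3,2} = 1
G(22) = mex{1,3,2,3} = 0
G(23) = mex{0,2,3,2} = 1
G(24) = mex{1,3,2,3} = 0
G(25) = mex{0,2,3,2} = 1
G(26) = mex{1,3,2,3} = 0
P-positions are exactly the n with G(n) = 0.

0, 2, 4, 6, 8, 20, 22, 24, 26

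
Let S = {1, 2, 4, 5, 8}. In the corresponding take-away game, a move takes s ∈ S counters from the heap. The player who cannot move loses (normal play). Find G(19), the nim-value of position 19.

1

G(0) = 0
G(1) = mex{0} = 1
G(2) = mex{1,0} = 2
G(3) = mex{2,1} = 0
G(4) = mex{0,2,0} = 1
G(5) = mex{1,0,1,0} = 2
G(6) = mex{2,1,2,1} = 0
G(7) = mex{0,2,0,2} = 1
G(8) = mex{1,0,1,0,0} = 2
G(9) = mex{2,1,2,1,1} = 0
G(10) = mex{0,2,0,2,2} = 1
G(11) = mex{1,0,1,0,0} = 2
G(12) = mex{2,1,2,1,1} = 0
G(13) = mex{0,2,0,2,2} = 1
G(14) = mex{1,0,1,0,0} = 2
G(15) = mex{2,1,2,1,1} = 0
G(16) = mex{0,2,0,2,2} = 1
G(17) = mex{1,0,1,0,0} = 2
G(18) = mex{2,1,2,1,1} = 0
G(19) = mex{0,2,0,2,2} = 1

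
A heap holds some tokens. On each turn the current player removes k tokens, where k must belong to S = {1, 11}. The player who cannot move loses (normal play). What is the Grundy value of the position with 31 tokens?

n :  0  1  2  3  4  5  6  7  8  9 10 11 12 13 14 15 16 17 18 19 20 21 22 23 24 25 26 27 28 29 30 31
G :  0  1  0  1  0  1  0  1  0  1  0  1  0  1  0  1  0  1  0  1  0  1  0  1  0  1  0  1  0  1  0  1

1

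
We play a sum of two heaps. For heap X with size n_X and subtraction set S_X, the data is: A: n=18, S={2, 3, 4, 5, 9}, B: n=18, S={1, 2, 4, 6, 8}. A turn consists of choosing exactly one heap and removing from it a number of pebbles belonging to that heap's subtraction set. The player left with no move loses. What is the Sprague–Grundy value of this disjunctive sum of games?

7

Heap A, S = {2, 3, 4, 5, 9}:
n :  0  1  2  3  4  5  6  7  8  9 10 11 12 13 14 15 16 17 18
G :  0  0  1  1  2  2  3  0  0  1  1  2  2  3  0  0  1  1  2
G_A(18) = 2.
Heap B, S = {1, 2, 4, 6, 8}:
n :  0  1  2  3  4  5  6  7  8  9 10 11 12 13 14 15 16 17 18
G :  0  1  2  0  1  2  3  4  5  3  0  1  2  0  1  2  3  4  5
G_B(18) = 5.
Combined Grundy value = 2 ⊕ 5 = 7.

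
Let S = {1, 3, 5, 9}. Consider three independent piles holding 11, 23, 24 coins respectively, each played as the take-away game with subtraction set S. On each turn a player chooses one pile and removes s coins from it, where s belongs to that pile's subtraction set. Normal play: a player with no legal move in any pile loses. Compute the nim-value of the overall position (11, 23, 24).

All piles use S = {1, 3, 5, 9}:
G(0) = 0
G(1) = mex{0} = 1
G(2) = mex{1} = 0
G(3) = mex{0,0} = 1
G(4) = mex{1,1} = 0
G(5) = mex{0,0,0} = 1
G(6) = mex{1,1,1} = 0
G(7) = mex{0,0,0} = 1
G(8) = mex{1,1,1} = 0
G(9) = mex{0,0,0,0} = 1
G(10) = mex{1,1,1,1} = 0
G(11) = mex{0,0,0,0} = 1
G(12) = mex{1,1,1,1} = 0
G(13) = mex{0,0,0,0} = 1
G(14) = mex{1,1,1,1} = 0
G(15) = mex{0,0,0,0} = 1
G(16) = mex{1,1,1,1} = 0
G(17) = mex{0,0,0,0} = 1
G(18) = mex{1,1,1,1} = 0
G(19) = mex{0,0,0,0} = 1
G(20) = mex{1,1,1,1} = 0
G(21) = mex{0,0,0,0} = 1
G(22) = mex{1,1,1,1} = 0
G(23) = mex{0,0,0,0} = 1
G(24) = mex{1,1,1,1} = 0
Pile A: G(11) = 1.
Pile B: G(23) = 1.
Pile C: G(24) = 0.
Combined Grundy value = 1 ⊕ 1 ⊕ 0 = 0.

0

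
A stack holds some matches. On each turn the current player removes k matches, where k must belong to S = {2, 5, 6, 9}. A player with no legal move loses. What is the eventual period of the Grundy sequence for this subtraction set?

11

G(0) = 0
G(1) = mex{} = 0
G(2) = mex{0} = 1
G(3) = mex{0} = 1
G(4) = mex{1} = 0
G(5) = mex{1,0} = 2
G(6) = mex{0,0,0} = 1
G(7) = mex{2,1,0} = 3
G(8) = mex{1,1,1} = 0
G(9) = mex{3,0,1,0} = 2
G(10) = mex{0,2,0,0} = 1
G(11) = mex{2,1,2,1} = 0
G(12) = mex{1,3,1,1} = 0
G(13) = mex{0,0,3,0} = 1
G(14) = mex{0,2,0,2} = 1
G(15) = mex{1,1,2,1} = 0
G(16) = mex{1,0,1,3} = 2
G(17) = mex{0,0,0,0} = 1
G(18) = mex{2,1,0,2} = 3
G(19) = mex{1,1,1,1} = 0
G(20) = mex{3,0,1,0} = 2
G(21) = mex{0,2,0,0} = 1
G(22) = mex{2,1,2,1} = 0
G(23) = mex{1,3,1,1} = 0
G(n+11) = G(n) holds for n = 0,…,8 (a full window of length max(S) = 9), so the sequence is purely periodic with period 11.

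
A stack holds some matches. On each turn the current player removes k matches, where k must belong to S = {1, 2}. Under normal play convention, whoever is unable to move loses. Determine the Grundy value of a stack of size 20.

G(0) = 0
G(1) = mex{0} = 1
G(2) = mex{1,0} = 2
G(3) = mex{2,1} = 0
G(4) = mex{0,2} = 1
G(5) = mex{1,0} = 2
G(6) = mex{2,1} = 0
G(7) = mex{0,2} = 1
G(8) = mex{1,0} = 2
G(9) = mex{2,1} = 0
G(10) = mex{0,2} = 1
G(11) = mex{1,0} = 2
G(12) = mex{2,1} = 0
G(13) = mex{0,2} = 1
G(14) = mex{1,0} = 2
G(15) = mex{2,1} = 0
G(16) = mex{0,2} = 1
G(17) = mex{1,0} = 2
G(18) = mex{2,1} = 0
G(19) = mex{0,2} = 1
G(20) = mex{1,0} = 2

2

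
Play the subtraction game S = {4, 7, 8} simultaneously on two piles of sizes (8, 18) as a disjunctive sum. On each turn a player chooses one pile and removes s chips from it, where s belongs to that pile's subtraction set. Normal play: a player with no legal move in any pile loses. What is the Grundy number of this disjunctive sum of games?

All piles use S = {4, 7, 8}:
n :  0  1  2  3  4  5  6  7  8  9 10 11 12 13 14 15 16 17 18
G :  0  0  0  0  1  1  1  1  2  2  2  2  0  0  0  0  1  1  1
Pile A: G(8) = 2.
Pile B: G(18) = 1.
Combined Grundy value = 2 ⊕ 1 = 3.

3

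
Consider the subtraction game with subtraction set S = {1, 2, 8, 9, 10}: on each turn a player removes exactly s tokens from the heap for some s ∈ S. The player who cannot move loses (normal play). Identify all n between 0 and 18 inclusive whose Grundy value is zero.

0, 3, 6, 17

n :  0  1  2  3  4  5  6  7  8  9 10 11 12 13 14 15 16 17 18
G :  0  1  2  0  1  2  0  1  2  3  4  5  3  4  5  3  4  0  1
P-positions are exactly the n with G(n) = 0.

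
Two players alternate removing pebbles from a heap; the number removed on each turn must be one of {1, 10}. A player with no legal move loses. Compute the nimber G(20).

1

n :  0  1  2  3  4  5  6  7  8  9 10 11 12 13 14 15 16 17 18 19 20
G :  0  1  0  1  0  1  0  1  0  1  2  0  1  0  1  0  1  0  1  0  1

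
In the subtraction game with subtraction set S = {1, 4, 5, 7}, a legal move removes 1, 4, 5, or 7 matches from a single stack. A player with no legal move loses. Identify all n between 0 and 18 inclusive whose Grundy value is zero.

G(0) = 0
G(1) = mex{0} = 1
G(2) = mex{1} = 0
G(3) = mex{0} = 1
G(4) = mex{1,0} = 2
G(5) = mex{2,1,0} = 3
G(6) = mex{3,0,1} = 2
G(7) = mex{2,1,0,0} = 3
G(8) = mex{3,2,1,1} = 0
G(9) = mex{0,3,2,0} = 1
G(10) = mex{1,2,3,1} = 0
G(11) = mex{0,3,2,2} = 1
G(12) = mex{1,0,3,3} = 2
G(13) = mex{2,1,0,2} = 3
G(14) = mex{3,0,1,3} = 2
G(15) = mex{2,1,0,0} = 3
G(16) = mex{3,2,1,1} = 0
G(17) = mex{0,3,2,0} = 1
G(18) = mex{1,2,3,1} = 0
P-positions are exactly the n with G(n) = 0.

0, 2, 8, 10, 16, 18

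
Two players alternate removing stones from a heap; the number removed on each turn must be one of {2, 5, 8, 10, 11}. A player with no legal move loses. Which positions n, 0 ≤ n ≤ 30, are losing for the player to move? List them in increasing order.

G(0) = 0
G(1) = mex{} = 0
G(2) = mex{0} = 1
G(3) = mex{0} = 1
G(4) = mex{1} = 0
G(5) = mex{1,0} = 2
G(6) = mex{0,0} = 1
G(7) = mex{2,1} = 0
G(8) = mex{1,1,0} = 2
G(9) = mex{0,0,0} = 1
G(10) = mex{2,2,1,0} = 3
G(11) = mex{1,1,1,0,0} = 2
G(12) = mex{3,0,0,1,0} = 2
G(13) = mex{2,2,2,1,1} = 0
G(14) = mex{2,1,1,0,1} = 3
G(15) = mex{0,3,0,2,0} = 1
G(16) = mex{3,2,2,1,2} = 0
G(17) = mex{1,2,1,0,1} = 3
G(18) = mex{0,0,3,2,0} = 1
G(19) = mex{3,3,2,1,2} = 0
G(20) = mex{1,1,2,3,1} = 0
G(21) = mex{0,0,0,2,3} = 1
G(22) = mex{0,3,3,2,2} = 1
G(23) = mex{1,1,1,0,2} = 3
G(24) = mex{1,0,0,3,0} = 2
G(25) = mex{3,0,3,1,3} = 2
G(26) = mex{2,1,1,0,1} = 3
G(27) = mex{2,1,0,3,0} = 4
G(28) = mex{3,3,0,1,3} = 2
G(29) = mex{4,2,1,0,1} = 3
G(30) = mex{2,2,1,0,0} = 3
P-positions are exactly the n with G(n) = 0.

0, 1, 4, 7, 13, 16, 19, 20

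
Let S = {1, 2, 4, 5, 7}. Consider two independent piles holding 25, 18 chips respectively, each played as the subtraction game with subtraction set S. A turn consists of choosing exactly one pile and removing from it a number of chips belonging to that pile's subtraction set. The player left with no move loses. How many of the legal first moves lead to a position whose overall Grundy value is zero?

5

All piles use S = {1, 2, 4, 5, 7}:
G(0) = 0
G(1) = mex{0} = 1
G(2) = mex{1,0} = 2
G(3) = mex{2,1} = 0
G(4) = mex{0,2,0} = 1
G(5) = mex{1,0,1,0} = 2
G(6) = mex{2,1,2,1} = 0
G(7) = mex{0,2,0,2,0} = 1
G(8) = mex{1,0,1,0,1} = 2
G(9) = mex{2,1,2,1,2} = 0
G(10) = mex{0,2,0,2,0} = 1
G(11) = mex{1,0,1,0,1} = 2
G(12) = mex{2,1,2,1,2} = 0
G(13) = mex{0,2,0,2,0} = 1
G(14) = mex{1,0,1,0,1} = 2
G(15) = mex{2,1,2,1,2} = 0
G(16) = mex{0,2,0,2,0} = 1
G(17) = mex{1,0,1,0,1} = 2
G(18) = mex{2,1,2,1,2} = 0
G(19) = mex{0,2,0,2,0} = 1
G(20) = mex{1,0,1,0,1} = 2
G(21) = mex{2,1,2,1,2} = 0
G(22) = mex{0,2,0,2,0} = 1
G(23) = mex{1,0,1,0,1} = 2
G(24) = mex{2,1,2,1,2} = 0
G(25) = mex{0,2,0,2,0} = 1
Pile A: G(25) = 1.
Pile B: G(18) = 0.
Combined Grundy value = 1 ⊕ 0 = 1.
A winning move leaves total XOR = 0, i.e. changes one component's Grundy value g to g ⊕ X where X is the current total.
Pile A: need g' = 1⊕1 = 0. Options: 25−1→G=0, 25−2→G=2, 25−4→G=0, 25−5→G=2, 25−7→G=0. Hits: 3.
Pile B: need g' = 0⊕1 = 1. Options: 18−1→G=2, 18−2→G=1, 18−4→G=2, 18−5→G=1, 18−7→G=2. Hits: 2.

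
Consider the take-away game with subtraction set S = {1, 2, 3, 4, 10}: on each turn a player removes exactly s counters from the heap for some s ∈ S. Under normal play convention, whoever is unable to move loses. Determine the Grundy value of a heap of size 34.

G(0) = 0
G(1) = mex{0} = 1
G(2) = mex{1,0} = 2
G(3) = mex{2,1,0} = 3
G(4) = mex{3,2,1,0} = 4
G(5) = mex{4,3,2,1} = 0
G(6) = mex{0,4,3,2} = 1
G(7) = mex{1,0,4,3} = 2
G(8) = mex{2,1,0,4} = 3
G(9) = mex{3,2,1,0} = 4
G(10) = mex{4,3,2,1,0} = 5
G(11) = mex{5,4,3,2,1} = 0
G(12) = mex{0,5,4,3,2} = 1
G(13) = mex{1,0,5,4,3} = 2
G(14) = mex{2,1,0,5,4} = 3
G(15) = mex{3,2,1,0,0} = 4
G(16) = mex{4,3,2,1,1} = 0
G(17) = mex{0,4,3,2,2} = 1
G(18) = mex{1,0,4,3,3} = 2
G(19) = mex{2,1,0,4,4} = 3
G(20) = mex{3,2,1,0,5} = 4
G(21) = mex{4,3,2,1,0} = 5
G(22) = mex{5,4,3,2,1} = 0
G(23) = mex{0,5,4,3,2} = 1
G(24) = mex{1,0,5,4,3} = 2
G(25) = mex{2,1,0,5,4} = 3
G(26) = mex{3,2,1,0,0} = 4
G(27) = mex{4,3,2,1,1} = 0
G(28) = mex{0,4,3,2,2} = 1
G(29) = mex{1,0,4,3,3} = 2
G(30) = mex{2,1,0,4,4} = 3
G(31) = mex{3,2,1,0,5} = 4
G(32) = mex{4,3,2,1,0} = 5
G(33) = mex{5,4,3,2,1} = 0
G(34) = mex{0,5,4,3,2} = 1

1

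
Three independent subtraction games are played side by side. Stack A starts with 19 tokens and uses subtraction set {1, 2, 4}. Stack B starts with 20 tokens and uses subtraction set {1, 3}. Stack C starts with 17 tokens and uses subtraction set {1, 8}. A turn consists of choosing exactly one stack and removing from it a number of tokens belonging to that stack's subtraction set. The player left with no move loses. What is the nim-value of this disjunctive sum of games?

3

Stack A, S = {1, 2, 4}:
G(0) = 0
G(1) = mex{0} = 1
G(2) = mex{1,0} = 2
G(3) = mex{2,1} = 0
G(4) = mex{0,2,0} = 1
G(5) = mex{1,0,1} = 2
G(6) = mex{2,1,2} = 0
G(7) = mex{0,2,0} = 1
G(8) = mex{1,0,1} = 2
G(9) = mex{2,1,2} = 0
G(10) = mex{0,2,0} = 1
G(11) = mex{1,0,1} = 2
G(12) = mex{2,1,2} = 0
G(13) = mex{0,2,0} = 1
G(14) = mex{1,0,1} = 2
G(15) = mex{2,1,2} = 0
G(16) = mex{0,2,0} = 1
G(17) = mex{1,0,1} = 2
G(18) = mex{2,1,2} = 0
G(19) = mex{0,2,0} = 1
G_A(19) = 1.
Stack B, S = {1, 3}:
n :  0  1  2  3  4  5  6  7  8  9 10 11 12 13 14 15 16 17 18 19 20
G :  0  1  0  1  0  1  0  1  0  1  0  1  0  1  0  1  0  1  0  1  0
G_B(20) = 0.
Stack C, S = {1, 8}:
G(0) = 0
G(1) = mex{0} = 1
G(2) = mex{1} = 0
G(3) = mex{0} = 1
G(4) = mex{1} = 0
G(5) = mex{0} = 1
G(6) = mex{1} = 0
G(7) = mex{0} = 1
G(8) = mex{1,0} = 2
G(9) = mex{2,1} = 0
G(10) = mex{0,0} = 1
G(11) = mex{1,1} = 0
G(12) = mex{0,0} = 1
G(13) = mex{1,1} = 0
G(14) = mex{0,0} = 1
G(15) = mex{1,1} = 0
G(16) = mex{0,2} = 1
G(17) = mex{1,0} = 2
G_C(17) = 2.
Combined Grundy value = 1 ⊕ 0 ⊕ 2 = 3.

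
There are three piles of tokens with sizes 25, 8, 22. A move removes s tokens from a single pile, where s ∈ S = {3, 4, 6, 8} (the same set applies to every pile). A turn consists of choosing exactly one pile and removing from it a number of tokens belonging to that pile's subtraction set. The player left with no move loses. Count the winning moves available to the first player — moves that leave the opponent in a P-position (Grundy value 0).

4

All piles use S = {3, 4, 6, 8}:
G(0) = 0
G(1) = mex{} = 0
G(2) = mex{} = 0
G(3) = mex{0} = 1
G(4) = mex{0,0} = 1
G(5) = mex{0,0} = 1
G(6) = mex{1,0,0} = 2
G(7) = mex{1,1,0} = 2
G(8) = mex{1,1,0,0} = 2
G(9) = mex{2,1,1,0} = 3
G(10) = mex{2,2,1,0} = 3
G(11) = mex{2,2,1,1} = 0
G(12) = mex{3,2,2,1} = 0
G(13) = mex{3,3,2,1} = 0
G(14) = mex{0,3,2,2} = 1
G(15) = mex{0,0,3,2} = 1
G(16) = mex{0,0,3,2} = 1
G(17) = mex{1,0,0,3} = 2
G(18) = mex{1,1,0,3} = 2
G(19) = mex{1,1,0,0} = 2
G(20) = mex{2,1,1,0} = 3
G(21) = mex{2,2,1,0} = 3
G(22) = mex{2,2,1,1} = 0
G(23) = mex{3,2,2,1} = 0
G(24) = mex{3,3,2,1} = 0
G(25) = mex{0,3,2,2} = 1
Pile A: G(25) = 1.
Pile B: G(8) = 2.
Pile C: G(22) = 0.
Combined Grundy value = 1 ⊕ 2 ⊕ 0 = 3.
A winning move leaves total XOR = 0, i.e. changes one component's Grundy value g to g ⊕ X where X is the current total.
Pile A: need g' = 1⊕3 = 2. Options: 25−3→G=0, 25−4→G=3, 25−6→G=2, 25−8→G=2. Hits: 2.
Pile B: need g' = 2⊕3 = 1. Options: 8−3→G=1, 8−4→G=1, 8−6→G=0, 8−8→G=0. Hits: 2.
Pile C: need g' = 0⊕3 = 3. Options: 22−3→G=2, 22−4→G=2, 22−6→G=1, 22−8→G=1. Hits: 0.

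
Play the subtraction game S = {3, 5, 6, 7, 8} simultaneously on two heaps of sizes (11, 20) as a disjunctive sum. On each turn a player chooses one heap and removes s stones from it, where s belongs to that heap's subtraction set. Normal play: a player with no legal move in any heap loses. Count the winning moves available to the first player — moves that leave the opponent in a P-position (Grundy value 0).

2

All heaps use S = {3, 5, 6, 7, 8}:
G(0) = 0
G(1) = mex{} = 0
G(2) = mex{} = 0
G(3) = mex{0} = 1
G(4) = mex{0} = 1
G(5) = mex{0,0} = 1
G(6) = mex{1,0,0} = 2
G(7) = mex{1,0,0,0} = 2
G(8) = mex{1,1,0,0,0} = 2
G(9) = mex{2,1,1,0,0} = 3
G(10) = mex{2,1,1,1,0} = 3
G(11) = mex{2,2,1,1,1} = 0
G(12) = mex{3,2,2,1,1} = 0
G(13) = mex{3,2,2,2,1} = 0
G(14) = mex{0,3,2,2,2} = 1
G(15) = mex{0,3,3,2,2} = 1
G(16) = mex{0,0,3,3,2} = 1
G(17) = mex{1,0,0,3,3} = 2
G(18) = mex{1,0,0,0,3} = 2
G(19) = mex{1,1,0,0,0} = 2
G(20) = mex{2,1,1,0,0} = 3
Heap A: G(11) = 0.
Heap B: G(20) = 3.
Combined Grundy value = 0 ⊕ 3 = 3.
A winning move leaves total XOR = 0, i.e. changes one component's Grundy value g to g ⊕ X where X is the current total.
Heap A: need g' = 0⊕3 = 3. Options: 11−3→G=2, 11−5→G=2, 11−6→G=1, 11−7→G=1, 11−8→G=1. Hits: 0.
Heap B: need g' = 3⊕3 = 0. Options: 20−3→G=2, 20−5→G=1, 20−6→G=1, 20−7→G=0, 20−8→G=0. Hits: 2.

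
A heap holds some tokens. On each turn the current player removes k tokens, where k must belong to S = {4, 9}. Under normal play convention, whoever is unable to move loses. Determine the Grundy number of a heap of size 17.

1

n :  0  1  2  3  4  5  6  7  8  9 10 11 12 13 14 15 16 17
G :  0  0  0  0  1  1  1  1  0  2  2  2  1  0  0  0  0  1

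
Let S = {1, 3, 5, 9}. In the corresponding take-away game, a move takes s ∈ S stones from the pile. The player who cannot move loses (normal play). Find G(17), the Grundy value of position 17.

n :  0  1  2  3  4  5  6  7  8  9 10 11 12 13 14 15 16 17
G :  0  1  0  1  0  1  0  1  0  1  0  1  0  1  0  1  0  1

1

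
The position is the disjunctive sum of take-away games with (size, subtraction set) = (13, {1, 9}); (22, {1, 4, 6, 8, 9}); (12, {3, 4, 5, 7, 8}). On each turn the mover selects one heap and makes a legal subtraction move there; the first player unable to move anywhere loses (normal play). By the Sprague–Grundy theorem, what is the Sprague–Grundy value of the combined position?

Heap A, S = {1, 9}:
n :  0  1  2  3  4  5  6  7  8  9 10 11 12 13
G :  0  1  0  1  0  1  0  1  0  1  0  1  0  1
G_A(13) = 1.
Heap B, S = {1, 4, 6, 8, 9}:
G(0) = 0
G(1) = mex{0} = 1
G(2) = mex{1} = 0
G(3) = mex{0} = 1
G(4) = mex{1,0} = 2
G(5) = mex{2,1} = 0
G(6) = mex{0,0,0} = 1
G(7) = mex{1,1,1} = 0
G(8) = mex{0,2,0,0} = 1
G(9) = mex{1,0,1,1,0} = 2
G(10) = mex{2,1,2,0,1} = 3
G(11) = mex{3,0,0,1,0} = 2
G(12) = mex{2,1,1,2,1} = 0
G(13) = mex{0,2,0,0,2} = 1
G(14) = mex{1,3,1,1,0} = 2
G(15) = mex{2,2,2,0,1} = 3
G(16) = mex{3,0,3,1,0} = 2
G(17) = mex{2,1,2,2,1} = 0
G(18) = mex{0,2,0,3,2} = 1
G(19) = mex{1,3,1,2,3} = 0
G(20) = mex{0,2,2,0,2} = 1
G(21) = mex{1,0,3,1,0} = 2
G(22) = mex{2,1,2,2,1} = 0
G_B(22) = 0.
Heap C, S = {3, 4, 5, 7, 8}:
G(0) = 0
G(1) = mex{} = 0
G(2) = mex{} = 0
G(3) = mex{0} = 1
G(4) = mex{0,0} = 1
G(5) = mex{0,0,0} = 1
G(6) = mex{1,0,0} = 2
G(7) = mex{1,1,0,0} = 2
G(8) = mex{1,1,1,0,0} = 2
G(9) = mex{2,1,1,0,0} = 3
G(10) = mex{2,2,1,1,0} = 3
G(11) = mex{2,2,2,1,1} = 0
G(12) = mex{3,2,2,1,1} = 0
G_C(12) = 0.
Combined Grundy value = 1 ⊕ 0 ⊕ 0 = 1.

1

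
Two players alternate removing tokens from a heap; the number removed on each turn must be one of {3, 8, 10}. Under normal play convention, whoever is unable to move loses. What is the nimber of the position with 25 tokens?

0

G(0) = 0
G(1) = mex{} = 0
G(2) = mex{} = 0
G(3) = mex{0} = 1
G(4) = mex{0} = 1
G(5) = mex{0} = 1
G(6) = mex{1} = 0
G(7) = mex{1} = 0
G(8) = mex{1,0} = 2
G(9) = mex{0,0} = 1
G(10) = mex{0,0,0} = 1
G(11) = mex{2,1,0} = 3
G(12) = mex{1,1,0} = 2
G(13) = mex{1,1,1} = 0
G(14) = mex{3,0,1} = 2
G(15) = mex{2,0,1} = 3
G(16) = mex{0,2,0} = 1
G(17) = mex{2,1,0} = 3
G(18) = mex{3,1,2} = 0
G(19) = mex{1,3,1} = 0
G(20) = mex{3,2,1} = 0
G(21) = mex{0,0,3} = 1
G(22) = mex{0,2,2} = 1
G(23) = mex{0,3,0} = 1
G(24) = mex{1,1,2} = 0
G(25) = mex{1,3,3} = 0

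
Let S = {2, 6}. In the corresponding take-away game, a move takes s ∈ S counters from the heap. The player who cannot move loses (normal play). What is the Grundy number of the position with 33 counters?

0

n :  0  1  2  3  4  5  6  7  8  9 10 11 12 13 14 15 16 17 18 19 20 21 22 23 24 25 26 27 28 29 30 31 32 33
G :  0  0  1  1  0  0  1  1  0  0  1  1  0  0  1  1  0  0  1  1  0  0  1  1  0  0  1  1  0  0  1  1  0  0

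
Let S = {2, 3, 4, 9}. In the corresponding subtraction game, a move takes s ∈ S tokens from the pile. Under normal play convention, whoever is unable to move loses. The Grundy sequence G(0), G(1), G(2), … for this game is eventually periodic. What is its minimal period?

6

n :  0  1  2  3  4  5  6  7  8  9 10 11 12 13 14 15 16
G :  0  0  1  1  2  2  0  0  1  1  2  2  0  0  1  1  2
G(n+6) = G(n) holds for n = 0,…,8 (a full window of length max(S) = 9), so the sequence is purely periodic with period 6.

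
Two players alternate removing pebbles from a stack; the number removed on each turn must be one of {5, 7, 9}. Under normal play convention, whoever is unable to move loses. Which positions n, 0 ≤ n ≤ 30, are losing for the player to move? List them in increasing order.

n :  0  1  2  3  4  5  6  7  8  9 10 11 12 13 14 15 16 17 18 19 20 21 22 23 24 25 26 27 28 29 30
G :  0  0  0  0  0  1  1  1  1  1  2  2  2  2  0  0  0  0  0  1  1  1  1  1  2  2  2  2  0  0  0
P-positions are exactly the n with G(n) = 0.

0, 1, 2, 3, 4, 14, 15, 16, 17, 18, 28, 29, 30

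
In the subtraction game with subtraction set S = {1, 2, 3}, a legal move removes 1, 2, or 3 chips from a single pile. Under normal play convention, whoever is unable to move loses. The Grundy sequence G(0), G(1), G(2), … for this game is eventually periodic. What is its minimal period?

4

n :  0  1  2  3  4  5  6  7  8  9 10 11 12 13 14
G :  0  1  2  3  0  1  2  3  0  1  2  3  0  1  2
G(n+4) = G(n) holds for n = 0,…,2 (a full window of length max(S) = 3), so the sequence is purely periodic with period 4.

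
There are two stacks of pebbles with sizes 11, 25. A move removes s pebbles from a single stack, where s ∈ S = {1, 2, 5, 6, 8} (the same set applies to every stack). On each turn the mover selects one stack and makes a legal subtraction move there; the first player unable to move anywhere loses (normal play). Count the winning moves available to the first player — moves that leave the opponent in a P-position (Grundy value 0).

0

All stacks use S = {1, 2, 5, 6, 8}:
n :  0  1  2  3  4  5  6  7  8  9 10 11 12 13 14 15 16 17 18 19 20 21 22 23 24 25
G :  0  1  2  0  1  2  3  0  1  2  0  1  2  3  0  1  2  0  1  2  3  0  1  2  0  1
Stack A: G(11) = 1.
Stack B: G(25) = 1.
Combined Grundy value = 1 ⊕ 1 = 0.
A winning move leaves total XOR = 0, i.e. changes one component's Grundy value g to g ⊕ X where X is the current total.
Stack A: target g' = 1⊕0 = 1, but every legal move changes the Grundy value (mex property), so 0 moves.
Stack B: target g' = 1⊕0 = 1, but every legal move changes the Grundy value (mex property), so 0 moves.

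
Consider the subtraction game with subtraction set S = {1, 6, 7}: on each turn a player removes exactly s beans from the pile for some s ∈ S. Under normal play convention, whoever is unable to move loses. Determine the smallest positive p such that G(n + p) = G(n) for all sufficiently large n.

G(0) = 0
G(1) = mex{0} = 1
G(2) = mex{1} = 0
G(3) = mex{0} = 1
G(4) = mex{1} = 0
G(5) = mex{0} = 1
G(6) = mex{1,0} = 2
G(7) = mex{2,1,0} = 3
G(8) = mex{3,0,1} = 2
G(9) = mex{2,1,0} = 3
G(10) = mex{3,0,1} = 2
G(11) = mex{2,1,0} = 3
G(12) = mex{3,2,1} = 0
G(13) = mex{0,3,2} = 1
G(14) = mex{1,2,3} = 0
G(15) = mex{0,3,2} = 1
G(16) = mex{1,2,3} = 0
G(17) = mex{0,3,2} = 1
G(18) = mex{1,0,3} = 2
G(19) = mex{2,1,0} = 3
G(20) = mex{3,0,1} = 2
G(21) = mex{2,1,0} = 3
G(22) = mex{3,0,1} = 2
G(23) = mex{2,1,0} = 3
G(24) = mex{3,2,1} = 0
G(25) = mex{0,3,2} = 1
G(n+12) = G(n) holds for n = 0,…,6 (a full window of length max(S) = 7), so the sequence is purely periodic with period 12.

12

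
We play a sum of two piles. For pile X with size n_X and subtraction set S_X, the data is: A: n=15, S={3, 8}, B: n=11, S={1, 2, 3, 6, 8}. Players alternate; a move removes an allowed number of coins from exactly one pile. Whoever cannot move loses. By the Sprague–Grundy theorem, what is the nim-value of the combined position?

3

Pile A, S = {3, 8}:
G(0) = 0
G(1) = mex{} = 0
G(2) = mex{} = 0
G(3) = mex{0} = 1
G(4) = mex{0} = 1
G(5) = mex{0} = 1
G(6) = mex{1} = 0
G(7) = mex{1} = 0
G(8) = mex{1,0} = 2
G(9) = mex{0,0} = 1
G(10) = mex{0,0} = 1
G(11) = mex{2,1} = 0
G(12) = mex{1,1} = 0
G(13) = mex{1,1} = 0
G(14) = mex{0,0} = 1
G(15) = mex{0,0} = 1
G_A(15) = 1.
Pile B, S = {1, 2, 3, 6, 8}:
G(0) = 0
G(1) = mex{0} = 1
G(2) = mex{1,0} = 2
G(3) = mex{2,1,0} = 3
G(4) = mex{3,2,1} = 0
G(5) = mex{0,3,2} = 1
G(6) = mex{1,0,3,0} = 2
G(7) = mex{2,1,0,1} = 3
G(8) = mex{3,2,1,2,0} = 4
G(9) = mex{4,3,2,3,1} = 0
G(10) = mex{0,4,3,0,2} = 1
G(11) = mex{1,0,4,1,3} = 2
G_B(11) = 2.
Combined Grundy value = 1 ⊕ 2 = 3.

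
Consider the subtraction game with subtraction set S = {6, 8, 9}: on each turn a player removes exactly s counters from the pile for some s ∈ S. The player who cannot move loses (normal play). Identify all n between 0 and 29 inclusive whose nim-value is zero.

0, 1, 2, 3, 4, 5, 15, 16, 17, 18, 19, 20

n :  0  1  2  3  4  5  6  7  8  9 10 11 12 13 14 15 16 17 18 19 20 21 22 23 24 25 26 27 28 29
G :  0  0  0  0  0  0  1  1  1  1  1  1  2  2  2  0  0  0  0  0  0  1  1  1  1  1  1  2  2  2
P-positions are exactly the n with G(n) = 0.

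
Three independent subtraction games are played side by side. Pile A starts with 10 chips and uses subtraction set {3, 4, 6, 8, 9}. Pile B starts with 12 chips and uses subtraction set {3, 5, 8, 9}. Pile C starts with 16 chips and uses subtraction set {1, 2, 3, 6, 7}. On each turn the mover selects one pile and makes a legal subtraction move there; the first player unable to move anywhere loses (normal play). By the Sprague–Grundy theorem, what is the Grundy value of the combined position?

Pile A, S = {3, 4, 6, 8, 9}:
n :  0  1  2  3  4  5  6  7  8  9 10
G :  0  0  0  1  1  1  2  2  2  3  3
G_A(10) = 3.
Pile B, S = {3, 5, 8, 9}:
G(0) = 0
G(1) = mex{} = 0
G(2) = mex{} = 0
G(3) = mex{0} = 1
G(4) = mex{0} = 1
G(5) = mex{0,0} = 1
G(6) = mex{1,0} = 2
G(7) = mex{1,0} = 2
G(8) = mex{1,1,0} = 2
G(9) = mex{2,1,0,0} = 3
G(10) = mex{2,1,0,0} = 3
G(11) = mex{2,2,1,0} = 3
G(12) = mex{3,2,1,1} = 0
G_B(12) = 0.
Pile C, S = {1, 2, 3, 6, 7}:
n :  0  1  2  3  4  5  6  7  8  9 10 11 12 13 14 15 16
G :  0  1  2  3  0  1  2  3  0  1  2  3  0  1  2  3  0
G_C(16) = 0.
Combined Grundy value = 3 ⊕ 0 ⊕ 0 = 3.

3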